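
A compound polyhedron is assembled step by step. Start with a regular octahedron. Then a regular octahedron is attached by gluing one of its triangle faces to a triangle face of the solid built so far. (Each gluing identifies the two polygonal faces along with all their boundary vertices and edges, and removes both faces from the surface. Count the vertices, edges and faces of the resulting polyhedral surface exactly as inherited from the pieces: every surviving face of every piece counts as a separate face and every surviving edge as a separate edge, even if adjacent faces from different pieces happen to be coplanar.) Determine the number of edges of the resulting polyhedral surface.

A regular octahedron: V=6, E=12, F=8.
Attach a regular octahedron (V=6, E=12, F=8) along a 3-gon: merge 3 vertices and 3 edges, delete both glued faces → V=9, E=21, F=14.
Check: V − E + F = 9 − 21 + 14 = 2.

21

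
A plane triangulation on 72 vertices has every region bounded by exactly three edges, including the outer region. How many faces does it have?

140

In a plane triangulation 3F = 2E and V − E + F = 2, so F = 2V − 4 = 2·72 − 4 = 140.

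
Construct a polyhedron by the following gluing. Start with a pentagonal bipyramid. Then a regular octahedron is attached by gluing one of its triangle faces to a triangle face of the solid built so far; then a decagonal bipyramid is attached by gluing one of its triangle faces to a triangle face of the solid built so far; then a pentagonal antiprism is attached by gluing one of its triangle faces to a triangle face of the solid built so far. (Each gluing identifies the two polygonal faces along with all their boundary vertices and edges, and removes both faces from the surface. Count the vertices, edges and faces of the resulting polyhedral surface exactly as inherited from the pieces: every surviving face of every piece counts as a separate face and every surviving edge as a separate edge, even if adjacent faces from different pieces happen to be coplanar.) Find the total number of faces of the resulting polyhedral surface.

A pentagonal bipyramid: V=7, E=15, F=10.
Attach a regular octahedron (V=6, E=12, F=8) along a 3-gon: merge 3 vertices and 3 edges, delete both glued faces → V=10, E=24, F=16.
Attach a decagonal bipyramid (V=12, E=30, F=20) along a 3-gon: merge 3 vertices and 3 edges, delete both glued faces → V=19, E=51, F=34.
Attach a pentagonal antiprism (V=10, E=20, F=12) along a 3-gon: merge 3 vertices and 3 edges, delete both glued faces → V=26, E=68, F=44.
Check: V − E + F = 26 − 68 + 44 = 2.

44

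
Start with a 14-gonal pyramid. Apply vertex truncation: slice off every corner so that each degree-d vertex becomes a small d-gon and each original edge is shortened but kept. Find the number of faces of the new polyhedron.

The base solid has V = 15, E = 28, F = 15.
Truncation replaces each original edge-end by a new vertex, so V′ = 2E = 56.
Each original edge survives, and each old vertex of degree d contributes d new edges; summing degrees gives Σd = 2E, so E′ = E + 2E = 3E = 84.
Each original face survives and each original vertex becomes one new face: F′ = F + V = 30.

30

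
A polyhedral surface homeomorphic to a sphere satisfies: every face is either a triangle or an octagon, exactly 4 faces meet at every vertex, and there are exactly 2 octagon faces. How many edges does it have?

32

Let x be the number of triangles; then F = 2 + x.
Edge–face incidences: 2E = 8·2 + 3·x = 16 + 3x.
Every vertex has degree 4, so 4V = 2E.
Euler: V − E + F = 2 ⇒ (2E)/4 − E + (2 + x) = 2.
Multiply by 8: 2·(2E) − 4·(2E) + 8·(2 + x) = 16, i.e. 16 + 8x − 2·(16 + 3x) = 16.
Collecting terms: 2x − 16 = 16, so 2x = 32, so x = 16.
Then 2E = 16 + 3·16 = 64, so E = 32, V = 2E/4 = 16, F = 2 + 16 = 18.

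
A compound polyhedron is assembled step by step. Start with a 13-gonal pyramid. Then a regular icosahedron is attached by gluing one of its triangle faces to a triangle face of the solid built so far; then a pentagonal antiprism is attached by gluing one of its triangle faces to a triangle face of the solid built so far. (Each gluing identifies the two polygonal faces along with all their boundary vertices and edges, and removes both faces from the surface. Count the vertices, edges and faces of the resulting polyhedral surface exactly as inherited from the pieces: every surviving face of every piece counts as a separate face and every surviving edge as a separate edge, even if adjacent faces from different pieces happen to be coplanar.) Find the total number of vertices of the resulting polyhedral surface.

A 13-gonal pyramid: V=14, E=26, F=14.
Attach a regular icosahedron (V=12, E=30, F=20) along a 3-gon: merge 3 vertices and 3 edges, delete both glued faces → V=23, E=53, F=32.
Attach a pentagonal antiprism (V=10, E=20, F=12) along a 3-gon: merge 3 vertices and 3 edges, delete both glued faces → V=30, E=70, F=42.
Check: V − E + F = 30 − 70 + 42 = 2.

30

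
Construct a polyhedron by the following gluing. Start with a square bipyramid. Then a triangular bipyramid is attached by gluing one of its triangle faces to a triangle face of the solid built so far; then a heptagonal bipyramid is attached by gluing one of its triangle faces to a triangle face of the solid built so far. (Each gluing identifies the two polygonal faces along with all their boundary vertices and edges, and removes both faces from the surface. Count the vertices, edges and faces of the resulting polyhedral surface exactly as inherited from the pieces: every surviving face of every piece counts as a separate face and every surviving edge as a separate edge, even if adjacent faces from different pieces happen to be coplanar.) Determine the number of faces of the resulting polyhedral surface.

24

A square bipyramid: V=6, E=12, F=8.
Attach a triangular bipyramid (V=5, E=9, F=6) along a 3-gon: merge 3 vertices and 3 edges, delete both glued faces → V=8, E=18, F=12.
Attach a heptagonal bipyramid (V=9, E=21, F=14) along a 3-gon: merge 3 vertices and 3 edges, delete both glued faces → V=14, E=36, F=24.
Check: V − E + F = 14 − 36 + 24 = 2.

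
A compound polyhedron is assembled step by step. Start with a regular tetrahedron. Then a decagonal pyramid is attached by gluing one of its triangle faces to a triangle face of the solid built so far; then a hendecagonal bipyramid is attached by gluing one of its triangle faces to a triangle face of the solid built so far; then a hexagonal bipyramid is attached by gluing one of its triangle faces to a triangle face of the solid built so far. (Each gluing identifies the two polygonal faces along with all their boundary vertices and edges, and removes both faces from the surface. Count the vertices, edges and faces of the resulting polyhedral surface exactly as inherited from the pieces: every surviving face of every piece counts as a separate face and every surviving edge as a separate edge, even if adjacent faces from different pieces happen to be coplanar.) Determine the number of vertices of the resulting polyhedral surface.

A regular tetrahedron: V=4, E=6, F=4.
Attach a decagonal pyramid (V=11, E=20, F=11) along a 3-gon: merge 3 vertices and 3 edges, delete both glued faces → V=12, E=23, F=13.
Attach a hendecagonal bipyramid (V=13, E=33, F=22) along a 3-gon: merge 3 vertices and 3 edges, delete both glued faces → V=22, E=53, F=33.
Attach a hexagonal bipyramid (V=8, E=18, F=12) along a 3-gon: merge 3 vertices and 3 edges, delete both glued faces → V=27, E=68, F=43.
Check: V − E + F = 27 − 68 + 43 = 2.

27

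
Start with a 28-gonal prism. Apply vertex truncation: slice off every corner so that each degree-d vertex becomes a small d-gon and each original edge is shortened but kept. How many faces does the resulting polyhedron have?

86

The base solid has V = 56, E = 84, F = 30.
Truncation replaces each original edge-end by a new vertex, so V′ = 2E = 168.
Each original edge survives, and each old vertex of degree d contributes d new edges; summing degrees gives Σd = 2E, so E′ = E + 2E = 3E = 252.
Each original face survives and each original vertex becomes one new face: F′ = F + V = 86.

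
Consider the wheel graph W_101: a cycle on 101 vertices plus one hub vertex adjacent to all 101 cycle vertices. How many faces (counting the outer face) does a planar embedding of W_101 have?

W_101 has V = 101 + 1 = 102 vertices and E = 2·101 = 202 edges.
By Euler's formula F = 2 − V + E = 2 − 102 + 202 = 102.

102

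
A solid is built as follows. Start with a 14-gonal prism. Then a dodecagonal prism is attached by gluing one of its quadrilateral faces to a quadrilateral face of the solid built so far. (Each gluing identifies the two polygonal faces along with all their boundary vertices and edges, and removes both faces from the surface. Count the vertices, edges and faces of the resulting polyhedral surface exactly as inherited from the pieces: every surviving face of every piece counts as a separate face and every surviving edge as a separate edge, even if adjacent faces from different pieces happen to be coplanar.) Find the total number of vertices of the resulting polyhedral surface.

A 14-gonal prism: V=28, E=42, F=16.
Attach a dodecagonal prism (V=24, E=36, F=14) along a 4-gon: merge 4 vertices and 4 edges, delete both glued faces → V=48, E=74, F=28.
Check: V − E + F = 48 − 74 + 28 = 2.

48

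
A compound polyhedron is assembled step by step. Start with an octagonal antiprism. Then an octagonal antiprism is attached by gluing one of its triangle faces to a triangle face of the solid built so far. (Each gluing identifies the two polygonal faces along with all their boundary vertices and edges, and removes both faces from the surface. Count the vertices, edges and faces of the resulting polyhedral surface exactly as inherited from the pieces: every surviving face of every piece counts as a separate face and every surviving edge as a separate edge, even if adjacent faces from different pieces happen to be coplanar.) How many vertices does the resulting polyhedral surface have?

An octagonal antiprism: V=16, E=32, F=18.
Attach an octagonal antiprism (V=16, E=32, F=18) along a 3-gon: merge 3 vertices and 3 edges, delete both glued faces → V=29, E=61, F=34.
Check: V − E + F = 29 − 61 + 34 = 2.

29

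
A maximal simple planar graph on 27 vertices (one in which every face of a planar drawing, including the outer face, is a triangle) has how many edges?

In a plane triangulation 3F = 2E and V − E + F = 2, so E = 3V − 6 = 3·27 − 6 = 75.

75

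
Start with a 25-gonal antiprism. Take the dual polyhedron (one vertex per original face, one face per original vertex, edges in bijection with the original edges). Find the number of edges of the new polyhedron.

The base solid has V = 50, E = 100, F = 52.
The dual swaps V and F and preserves E: V′ = F = 52, E′ = E = 100, F′ = V = 50.

100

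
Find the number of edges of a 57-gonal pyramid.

114

A pyramid on an n-gon base has one n-gon and n triangles: V = 57 + 1 = 58, E = 2·57 = 114, F = 57 + 1 = 58.
Check: V − E + F = 58 − 114 + 58 = 2.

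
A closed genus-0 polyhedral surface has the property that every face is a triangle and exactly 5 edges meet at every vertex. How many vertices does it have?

12

Each face has 3 edges and each edge borders two faces, so 2E = 3F.
Each vertex has degree 5, so 5V = 2E and hence V = 3F/5.
Euler: V − E + F = 2 ⇒ (3F/5) − (3F/2) + F = 2.
Multiply by 10: (6 − 15 + 10)F = 20, i.e. 1F = 20.
So F = 20, E = 3·20/2 = 30, V = 3·20/5 = 12.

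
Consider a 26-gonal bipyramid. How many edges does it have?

A bipyramid over an n-gon has 2n triangular faces and n + 2 vertices: V = 26 + 2 = 28, E = 3·26 = 78, F = 2·26 = 52.

78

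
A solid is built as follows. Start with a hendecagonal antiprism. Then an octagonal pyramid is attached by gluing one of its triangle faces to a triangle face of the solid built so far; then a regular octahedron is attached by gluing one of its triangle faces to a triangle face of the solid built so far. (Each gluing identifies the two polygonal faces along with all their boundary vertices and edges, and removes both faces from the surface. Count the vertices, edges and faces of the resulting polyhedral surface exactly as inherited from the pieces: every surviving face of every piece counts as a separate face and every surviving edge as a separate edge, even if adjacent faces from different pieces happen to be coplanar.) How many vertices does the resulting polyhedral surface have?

31

A hendecagonal antiprism: V=22, E=44, F=24.
Attach an octagonal pyramid (V=9, E=16, F=9) along a 3-gon: merge 3 vertices and 3 edges, delete both glued faces → V=28, E=57, F=31.
Attach a regular octahedron (V=6, E=12, F=8) along a 3-gon: merge 3 vertices and 3 edges, delete both glued faces → V=31, E=66, F=37.
Check: V − E + F = 31 − 66 + 37 = 2.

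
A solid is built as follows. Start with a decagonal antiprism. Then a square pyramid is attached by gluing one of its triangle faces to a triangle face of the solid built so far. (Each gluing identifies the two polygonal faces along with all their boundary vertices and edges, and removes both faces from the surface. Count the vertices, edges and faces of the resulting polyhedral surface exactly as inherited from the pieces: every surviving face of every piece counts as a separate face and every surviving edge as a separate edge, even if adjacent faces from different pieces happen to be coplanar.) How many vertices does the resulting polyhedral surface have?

22

A decagonal antiprism: V=20, E=40, F=22.
Attach a square pyramid (V=5, E=8, F=5) along a 3-gon: merge 3 vertices and 3 edges, delete both glued faces → V=22, E=45, F=25.
Check: V − E + F = 22 − 45 + 25 = 2.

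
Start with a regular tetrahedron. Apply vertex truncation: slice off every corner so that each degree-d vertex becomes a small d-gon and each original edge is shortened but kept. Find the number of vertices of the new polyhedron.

12

The base solid has V = 4, E = 6, F = 4.
Truncation replaces each original edge-end by a new vertex, so V′ = 2E = 12.
Each original edge survives, and each old vertex of degree d contributes d new edges; summing degrees gives Σd = 2E, so E′ = E + 2E = 3E = 18.
Each original face survives and each original vertex becomes one new face: F′ = F + V = 8.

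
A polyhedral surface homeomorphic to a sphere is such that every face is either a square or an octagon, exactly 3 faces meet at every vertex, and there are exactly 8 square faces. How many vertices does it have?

Let x be the number of octagons; then F = 8 + x.
Edge–face incidences: 2E = 4·8 + 8·x = 32 + 8x.
Every vertex has degree 3, so 3V = 2E.
Euler: V − E + F = 2 ⇒ (2E)/3 − E + (8 + x) = 2.
Multiply by 6: 2·(2E) − 3·(2E) + 6·(8 + x) = 12, i.e. 48 + 6x − (32 + 8x) = 12.
Collecting terms: −2x + 16 = 12, so −2x = −4, so x = 2.
Then 2E = 32 + 8·2 = 48, so E = 24, V = 2E/3 = 16, F = 8 + 2 = 10.

16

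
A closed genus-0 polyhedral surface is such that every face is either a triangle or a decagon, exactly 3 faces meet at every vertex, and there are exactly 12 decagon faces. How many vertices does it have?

Let x be the number of triangles; then F = 12 + x.
Edge–face incidences: 2E = 10·12 + 3·x = 120 + 3x.
Every vertex has degree 3, so 3V = 2E.
Euler: V − E + F = 2 ⇒ (2E)/3 − E + (12 + x) = 2.
Multiply by 6: 2·(2E) − 3·(2E) + 6·(12 + x) = 12, i.e. 72 + 6x − (120 + 3x) = 12.
Collecting terms: 3x − 48 = 12, so 3x = 60, so x = 20.
Then 2E = 120 + 3·20 = 180, so E = 90, V = 2E/3 = 60, F = 12 + 20 = 32.

60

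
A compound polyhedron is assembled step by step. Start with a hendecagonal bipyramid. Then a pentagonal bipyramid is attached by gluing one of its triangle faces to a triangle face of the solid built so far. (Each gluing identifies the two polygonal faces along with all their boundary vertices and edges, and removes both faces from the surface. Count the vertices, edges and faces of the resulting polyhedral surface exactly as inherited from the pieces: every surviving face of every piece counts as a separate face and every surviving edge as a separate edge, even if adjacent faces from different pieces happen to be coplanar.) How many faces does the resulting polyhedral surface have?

30

A hendecagonal bipyramid: V=13, E=33, F=22.
Attach a pentagonal bipyramid (V=7, E=15, F=10) along a 3-gon: merge 3 vertices and 3 edges, delete both glued faces → V=17, E=45, F=30.
Check: V − E + F = 17 − 45 + 30 = 2.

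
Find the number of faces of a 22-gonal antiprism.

An antiprism on an n-gon has two n-gon caps and 2n triangles: V = 2·22 = 44, E = 4·22 = 88, F = 2·22 + 2 = 46.

46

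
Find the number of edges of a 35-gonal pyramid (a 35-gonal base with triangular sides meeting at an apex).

A pyramid on an n-gon base has one n-gon and n triangles: V = 35 + 1 = 36, E = 2·35 = 70, F = 35 + 1 = 36.

70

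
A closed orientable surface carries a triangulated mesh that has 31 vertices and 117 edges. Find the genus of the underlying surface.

Every face is a triangle and each edge borders two faces, so 3F = 2·117, giving F = 78.
χ = V − E + F = 31 − 117 + 78 = -8.
For a closed orientable surface χ = 2 − 2g, so g = (2 − (-8))/2 = 5.

5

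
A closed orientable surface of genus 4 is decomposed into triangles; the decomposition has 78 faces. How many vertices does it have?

33

χ = 2 − 2·4 = -6, and every face is a triangle so 3F = 2E.
E = 3·78/2 = 117. Then V = -6 + E − F = -6 + 117 − 78 = 33.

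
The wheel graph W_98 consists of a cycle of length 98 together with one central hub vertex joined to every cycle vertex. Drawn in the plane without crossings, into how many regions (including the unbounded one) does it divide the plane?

W_98 has V = 98 + 1 = 99 vertices and E = 2·98 = 196 edges.
By Euler's formula F = 2 − V + E = 2 − 99 + 196 = 99.

99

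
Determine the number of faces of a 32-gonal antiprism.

66

An antiprism on an n-gon has two n-gon caps and 2n triangles: V = 2·32 = 64, E = 4·32 = 128, F = 2·32 + 2 = 66.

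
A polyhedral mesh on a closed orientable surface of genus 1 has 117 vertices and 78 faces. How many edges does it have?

195

For a closed orientable surface of genus 1, χ = 2 − 2·1 = 0.
E = V + F − (0) = 117 + 78 − (0) = 195.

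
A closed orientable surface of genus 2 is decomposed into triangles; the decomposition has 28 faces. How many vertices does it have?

12

χ = 2 − 2·2 = -2, and every face is a triangle so 3F = 2E.
E = 3·28/2 = 42. Then V = -2 + E − F = -2 + 42 − 28 = 12.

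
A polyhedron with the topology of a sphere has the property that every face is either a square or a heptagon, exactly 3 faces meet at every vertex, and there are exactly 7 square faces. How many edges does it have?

Let x be the number of heptagons; then F = 7 + x.
Edge–face incidences: 2E = 4·7 + 7·x = 28 + 7x.
Every vertex has degree 3, so 3V = 2E.
Euler: V − E + F = 2 ⇒ (2E)/3 − E + (7 + x) = 2.
Multiply by 6: 2·(2E) − 3·(2E) + 6·(7 + x) = 12, i.e. 42 + 6x − (28 + 7x) = 12.
Collecting terms: −x + 14 = 12, so −x = −2, so x = 2.
Then 2E = 28 + 7·2 = 42, so E = 21, V = 2E/3 = 14, F = 7 + 2 = 9.

21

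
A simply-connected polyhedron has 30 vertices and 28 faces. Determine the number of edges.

Here V − E + F = 2.
E = V + F − (2) = 30 + 28 − (2) = 56.

56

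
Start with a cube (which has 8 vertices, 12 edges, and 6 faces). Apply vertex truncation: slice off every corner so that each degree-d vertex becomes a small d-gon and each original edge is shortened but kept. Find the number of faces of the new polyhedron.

14

Truncation replaces each original edge-end by a new vertex, so V′ = 2E = 24.
Each original edge survives, and each old vertex of degree d contributes d new edges; summing degrees gives Σd = 2E, so E′ = E + 2E = 3E = 36.
Each original face survives and each original vertex becomes one new face: F′ = F + V = 14.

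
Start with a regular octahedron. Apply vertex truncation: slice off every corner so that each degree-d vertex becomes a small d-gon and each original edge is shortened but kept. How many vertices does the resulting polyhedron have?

The base solid has V = 6, E = 12, F = 8.
Truncation replaces each original edge-end by a new vertex, so V′ = 2E = 24.
Each original edge survives, and each old vertex of degree d contributes d new edges; summing degrees gives Σd = 2E, so E′ = E + 2E = 3E = 36.
Each original face survives and each original vertex becomes one new face: F′ = F + V = 14.

24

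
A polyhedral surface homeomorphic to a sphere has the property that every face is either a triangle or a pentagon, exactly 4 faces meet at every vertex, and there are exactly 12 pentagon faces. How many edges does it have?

60

Let x be the number of triangles; then F = 12 + x.
Edge–face incidences: 2E = 5·12 + 3·x = 60 + 3x.
Every vertex has degree 4, so 4V = 2E.
Euler: V − E + F = 2 ⇒ (2E)/4 − E + (12 + x) = 2.
Multiply by 8: 2·(2E) − 4·(2E) + 8·(12 + x) = 16, i.e. 96 + 8x − 2·(60 + 3x) = 16.
Collecting terms: 2x − 24 = 16, so 2x = 40, so x = 20.
Then 2E = 60 + 3·20 = 120, so E = 60, V = 2E/4 = 30, F = 12 + 20 = 32.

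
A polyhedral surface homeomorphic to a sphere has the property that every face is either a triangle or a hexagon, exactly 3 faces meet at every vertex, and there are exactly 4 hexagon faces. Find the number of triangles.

4

Let x be the number of triangles; then F = 4 + x.
Edge–face incidences: 2E = 6·4 + 3·x = 24 + 3x.
Every vertex has degree 3, so 3V = 2E.
Euler: V − E + F = 2 ⇒ (2E)/3 − E + (4 + x) = 2.
Multiply by 6: 2·(2E) − 3·(2E) + 6·(4 + x) = 12, i.e. 24 + 6x − (24 + 3x) = 12.
Collecting terms: 3x = 12, so x = 4.
Then 2E = 24 + 3·4 = 36, so E = 18, V = 2E/3 = 12, F = 4 + 4 = 8.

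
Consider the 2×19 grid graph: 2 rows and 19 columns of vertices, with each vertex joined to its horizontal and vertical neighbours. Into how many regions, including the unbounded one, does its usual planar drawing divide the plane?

The grid has V = 2·19 = 38 vertices and E = 2·18 + 19·1 = 55 edges.
F = 2 − V + E = 2 − 38 + 55 = 19.

19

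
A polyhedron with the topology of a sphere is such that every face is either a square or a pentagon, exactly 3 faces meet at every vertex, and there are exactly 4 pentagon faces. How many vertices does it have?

12

Let x be the number of squares; then F = 4 + x.
Edge–face incidences: 2E = 5·4 + 4·x = 20 + 4x.
Every vertex has degree 3, so 3V = 2E.
Euler: V − E + F = 2 ⇒ (2E)/3 − E + (4 + x) = 2.
Multiply by 6: 2·(2E) − 3·(2E) + 6·(4 + x) = 12, i.e. 24 + 6x − (20 + 4x) = 12.
Collecting terms: 2x + 4 = 12, so 2x = 8, so x = 4.
Then 2E = 20 + 4·4 = 36, so E = 18, V = 2E/3 = 12, F = 4 + 4 = 8.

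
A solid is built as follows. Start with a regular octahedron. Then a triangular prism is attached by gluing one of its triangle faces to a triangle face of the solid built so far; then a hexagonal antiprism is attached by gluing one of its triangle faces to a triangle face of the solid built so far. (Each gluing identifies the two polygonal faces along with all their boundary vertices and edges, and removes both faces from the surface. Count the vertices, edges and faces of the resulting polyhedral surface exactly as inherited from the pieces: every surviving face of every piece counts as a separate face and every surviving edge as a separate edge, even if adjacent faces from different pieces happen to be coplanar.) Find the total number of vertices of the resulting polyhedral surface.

A regular octahedron: V=6, E=12, F=8.
Attach a triangular prism (V=6, E=9, F=5) along a 3-gon: merge 3 vertices and 3 edges, delete both glued faces → V=9, E=18, F=11.
Attach a hexagonal antiprism (V=12, E=24, F=14) along a 3-gon: merge 3 vertices and 3 edges, delete both glued faces → V=18, E=39, F=23.
Check: V − E + F = 18 − 39 + 23 = 2.

18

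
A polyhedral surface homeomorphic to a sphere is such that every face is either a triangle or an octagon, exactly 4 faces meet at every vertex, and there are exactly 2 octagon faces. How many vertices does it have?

16

Let x be the number of triangles; then F = 2 + x.
Edge–face incidences: 2E = 8·2 + 3·x = 16 + 3x.
Every vertex has degree 4, so 4V = 2E.
Euler: V − E + F = 2 ⇒ (2E)/4 − E + (2 + x) = 2.
Multiply by 8: 2·(2E) − 4·(2E) + 8·(2 + x) = 16, i.e. 16 + 8x − 2·(16 + 3x) = 16.
Collecting terms: 2x − 16 = 16, so 2x = 32, so x = 16.
Then 2E = 16 + 3·16 = 64, so E = 32, V = 2E/4 = 16, F = 2 + 16 = 18.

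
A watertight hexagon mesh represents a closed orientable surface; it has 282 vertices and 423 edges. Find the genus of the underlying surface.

1

Every face is a hexagon and each edge borders two faces, so 6F = 2·423, giving F = 141.
χ = V − E + F = 282 − 423 + 141 = 0.
For a closed orientable surface χ = 2 − 2g, so g = (2 − (0))/2 = 1.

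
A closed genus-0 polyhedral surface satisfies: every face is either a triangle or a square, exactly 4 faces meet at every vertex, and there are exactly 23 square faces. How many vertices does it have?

Let x be the number of triangles; then F = 23 + x.
Edge–face incidences: 2E = 4·23 + 3·x = 92 + 3x.
Every vertex has degree 4, so 4V = 2E.
Euler: V − E + F = 2 ⇒ (2E)/4 − E + (23 + x) = 2.
Multiply by 8: 2·(2E) − 4·(2E) + 8·(23 + x) = 16, i.e. 184 + 8x − 2·(92 + 3x) = 16.
Collecting terms: 2x = 16, so x = 8.
Then 2E = 92 + 3·8 = 116, so E = 58, V = 2E/4 = 29, F = 23 + 8 = 31.

29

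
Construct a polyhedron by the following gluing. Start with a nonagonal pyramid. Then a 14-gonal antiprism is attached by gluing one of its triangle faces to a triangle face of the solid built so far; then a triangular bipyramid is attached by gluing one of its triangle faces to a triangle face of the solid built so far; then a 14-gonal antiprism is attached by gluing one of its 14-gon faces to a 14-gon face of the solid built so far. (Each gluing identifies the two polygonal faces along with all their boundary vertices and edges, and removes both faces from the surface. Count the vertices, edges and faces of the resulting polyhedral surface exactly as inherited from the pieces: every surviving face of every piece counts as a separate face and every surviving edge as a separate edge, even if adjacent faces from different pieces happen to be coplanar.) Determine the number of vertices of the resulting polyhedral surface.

A nonagonal pyramid: V=10, E=18, F=10.
Attach a 14-gonal antiprism (V=28, E=56, F=30) along a 3-gon: merge 3 vertices and 3 edges, delete both glued faces → V=35, E=71, F=38.
Attach a triangular bipyramid (V=5, E=9, F=6) along a 3-gon: merge 3 vertices and 3 edges, delete both glued faces → V=37, E=77, F=42.
Attach a 14-gonal antiprism (V=28, E=56, F=30) along a 14-gon: merge 14 vertices and 14 edges, delete both glued faces → V=51, E=119, F=70.
Check: V − E + F = 51 − 119 + 70 = 2.

51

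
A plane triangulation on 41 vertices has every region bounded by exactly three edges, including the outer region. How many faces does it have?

78

In a plane triangulation 3F = 2E and V − E + F = 2, so F = 2V − 4 = 2·41 − 4 = 78.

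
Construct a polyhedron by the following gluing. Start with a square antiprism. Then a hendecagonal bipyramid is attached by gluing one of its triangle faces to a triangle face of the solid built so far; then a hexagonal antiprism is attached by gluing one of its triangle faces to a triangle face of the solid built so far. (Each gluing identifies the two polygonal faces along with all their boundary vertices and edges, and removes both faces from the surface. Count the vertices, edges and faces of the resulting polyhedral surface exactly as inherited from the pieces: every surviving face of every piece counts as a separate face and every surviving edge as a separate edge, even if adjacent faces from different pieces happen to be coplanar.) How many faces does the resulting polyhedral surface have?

A square antiprism: V=8, E=16, F=10.
Attach a hendecagonal bipyramid (V=13, E=33, F=22) along a 3-gon: merge 3 vertices and 3 edges, delete both glued faces → V=18, E=46, F=30.
Attach a hexagonal antiprism (V=12, E=24, F=14) along a 3-gon: merge 3 vertices and 3 edges, delete both glued faces → V=27, E=67, F=42.
Check: V − E + F = 27 − 67 + 42 = 2.

42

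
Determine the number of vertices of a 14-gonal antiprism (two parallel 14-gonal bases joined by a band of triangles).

28

An antiprism on an n-gon has two n-gon caps and 2n triangles: V = 2·14 = 28, E = 4·14 = 56, F = 2·14 + 2 = 30.
Check: V − E + F = 28 − 56 + 30 = 2.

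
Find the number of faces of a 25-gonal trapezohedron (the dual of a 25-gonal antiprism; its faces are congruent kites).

50

The n-trapezohedron (dual of the n-antiprism) has V = 2·25 + 2 = 52, E = 4·25 = 100, F = 2·25 = 50.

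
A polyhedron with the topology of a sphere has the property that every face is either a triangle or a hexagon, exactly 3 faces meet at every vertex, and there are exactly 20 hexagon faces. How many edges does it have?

Let x be the number of triangles; then F = 20 + x.
Edge–face incidences: 2E = 6·20 + 3·x = 120 + 3x.
Every vertex has degree 3, so 3V = 2E.
Euler: V − E + F = 2 ⇒ (2E)/3 − E + (20 + x) = 2.
Multiply by 6: 2·(2E) − 3·(2E) + 6·(20 + x) = 12, i.e. 120 + 6x − (120 + 3x) = 12.
Collecting terms: 3x = 12, so x = 4.
Then 2E = 120 + 3·4 = 132, so E = 66, V = 2E/3 = 44, F = 20 + 4 = 24.

66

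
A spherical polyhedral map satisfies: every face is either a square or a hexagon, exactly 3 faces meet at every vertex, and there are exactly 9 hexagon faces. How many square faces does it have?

6

Let x be the number of squares; then F = 9 + x.
Edge–face incidences: 2E = 6·9 + 4·x = 54 + 4x.
Every vertex has degree 3, so 3V = 2E.
Euler: V − E + F = 2 ⇒ (2E)/3 − E + (9 + x) = 2.
Multiply by 6: 2·(2E) − 3·(2E) + 6·(9 + x) = 12, i.e. 54 + 6x − (54 + 4x) = 12.
Collecting terms: 2x = 12, so x = 6.
Then 2E = 54 + 4·6 = 78, so E = 39, V = 2E/3 = 26, F = 9 + 6 = 15.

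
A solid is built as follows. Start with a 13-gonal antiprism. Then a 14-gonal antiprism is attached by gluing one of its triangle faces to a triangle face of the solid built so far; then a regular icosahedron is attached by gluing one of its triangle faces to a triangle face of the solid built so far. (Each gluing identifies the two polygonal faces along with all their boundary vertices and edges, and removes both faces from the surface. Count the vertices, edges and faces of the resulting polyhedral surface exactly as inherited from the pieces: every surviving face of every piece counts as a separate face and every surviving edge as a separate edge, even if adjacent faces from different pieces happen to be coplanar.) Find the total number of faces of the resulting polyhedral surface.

A 13-gonal antiprism: V=26, E=52, F=28.
Attach a 14-gonal antiprism (V=28, E=56, F=30) along a 3-gon: merge 3 vertices and 3 edges, delete both glued faces → V=51, E=105, F=56.
Attach a regular icosahedron (V=12, E=30, F=20) along a 3-gon: merge 3 vertices and 3 edges, delete both glued faces → V=60, E=132, F=74.
Check: V − E + F = 60 − 132 + 74 = 2.

74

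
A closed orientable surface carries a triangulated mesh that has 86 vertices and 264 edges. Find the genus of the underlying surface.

Every face is a triangle and each edge borders two faces, so 3F = 2·264, giving F = 176.
χ = V − E + F = 86 − 264 + 176 = -2.
For a closed orientable surface χ = 2 − 2g, so g = (2 − (-2))/2 = 2.

2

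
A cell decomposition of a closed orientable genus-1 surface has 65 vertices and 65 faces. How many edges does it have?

130

For a closed orientable surface of genus 1, χ = 2 − 2·1 = 0.
E = V + F − (0) = 65 + 65 − (0) = 130.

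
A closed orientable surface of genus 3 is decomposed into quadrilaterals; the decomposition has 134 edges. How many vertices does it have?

63

χ = 2 − 2·3 = -4, and every face is a square so 4F = 2E.
F = 2E/4 = 67. Then V = -4 + E − F = -4 + 134 − 67 = 63.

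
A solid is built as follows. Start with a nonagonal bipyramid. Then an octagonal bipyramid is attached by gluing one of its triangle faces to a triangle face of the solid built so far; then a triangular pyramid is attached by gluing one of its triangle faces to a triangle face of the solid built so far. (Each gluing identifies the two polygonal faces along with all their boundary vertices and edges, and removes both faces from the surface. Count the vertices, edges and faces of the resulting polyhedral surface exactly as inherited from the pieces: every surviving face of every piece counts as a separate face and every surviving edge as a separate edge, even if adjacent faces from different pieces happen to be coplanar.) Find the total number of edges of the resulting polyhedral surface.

51

A nonagonal bipyramid: V=11, E=27, F=18.
Attach an octagonal bipyramid (V=10, E=24, F=16) along a 3-gon: merge 3 vertices and 3 edges, delete both glued faces → V=18, E=48, F=32.
Attach a triangular pyramid (V=4, E=6, F=4) along a 3-gon: merge 3 vertices and 3 edges, delete both glued faces → V=19, E=51, F=34.
Check: V − E + F = 19 − 51 + 34 = 2.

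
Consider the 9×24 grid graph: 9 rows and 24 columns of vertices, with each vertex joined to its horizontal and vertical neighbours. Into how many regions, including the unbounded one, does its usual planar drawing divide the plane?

185

The grid has V = 9·24 = 216 vertices and E = 9·23 + 24·8 = 399 edges.
F = 2 − V + E = 2 − 216 + 399 = 185.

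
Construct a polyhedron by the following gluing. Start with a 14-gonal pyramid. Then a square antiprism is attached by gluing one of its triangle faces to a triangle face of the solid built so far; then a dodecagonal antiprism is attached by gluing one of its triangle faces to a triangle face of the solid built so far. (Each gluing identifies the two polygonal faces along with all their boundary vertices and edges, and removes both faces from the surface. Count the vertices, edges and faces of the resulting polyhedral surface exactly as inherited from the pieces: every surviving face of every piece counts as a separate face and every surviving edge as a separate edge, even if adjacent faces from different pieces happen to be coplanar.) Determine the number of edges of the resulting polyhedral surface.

A 14-gonal pyramid: V=15, E=28, F=15.
Attach a square antiprism (V=8, E=16, F=10) along a 3-gon: merge 3 vertices and 3 edges, delete both glued faces → V=20, E=41, F=23.
Attach a dodecagonal antiprism (V=24, E=48, F=26) along a 3-gon: merge 3 vertices and 3 edges, delete both glued faces → V=41, E=86, F=47.
Check: V − E + F = 41 − 86 + 47 = 2.

86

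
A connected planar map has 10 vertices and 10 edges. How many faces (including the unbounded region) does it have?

Euler's formula for a connected plane graph: V − E + F = 2, so F = 2 − 10 + 10 = 2.

2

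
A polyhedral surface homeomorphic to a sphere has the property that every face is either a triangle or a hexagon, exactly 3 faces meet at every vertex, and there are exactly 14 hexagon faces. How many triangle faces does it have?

Let x be the number of triangles; then F = 14 + x.
Edge–face incidences: 2E = 6·14 + 3·x = 84 + 3x.
Every vertex has degree 3, so 3V = 2E.
Euler: V − E + F = 2 ⇒ (2E)/3 − E + (14 + x) = 2.
Multiply by 6: 2·(2E) − 3·(2E) + 6·(14 + x) = 12, i.e. 84 + 6x − (84 + 3x) = 12.
Collecting terms: 3x = 12, so x = 4.
Then 2E = 84 + 3·4 = 96, so E = 48, V = 2E/3 = 32, F = 14 + 4 = 18.

4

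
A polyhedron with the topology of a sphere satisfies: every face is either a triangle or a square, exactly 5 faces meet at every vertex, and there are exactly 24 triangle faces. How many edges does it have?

40

Let x be the number of squares; then F = 24 + x.
Edge–face incidences: 2E = 3·24 + 4·x = 72 + 4x.
Every vertex has degree 5, so 5V = 2E.
Euler: V − E + F = 2 ⇒ (2E)/5 − E + (24 + x) = 2.
Multiply by 10: 2·(2E) − 5·(2E) + 10·(24 + x) = 20, i.e. 240 + 10x − 3·(72 + 4x) = 20.
Collecting terms: −2x + 24 = 20, so −2x = −4, so x = 2.
Then 2E = 72 + 4·2 = 80, so E = 40, V = 2E/5 = 16, F = 24 + 2 = 26.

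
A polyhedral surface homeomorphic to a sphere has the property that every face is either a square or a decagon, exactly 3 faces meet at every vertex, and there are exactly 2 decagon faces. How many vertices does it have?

Let x be the number of squares; then F = 2 + x.
Edge–face incidences: 2E = 10·2 + 4·x = 20 + 4x.
Every vertex has degree 3, so 3V = 2E.
Euler: V − E + F = 2 ⇒ (2E)/3 − E + (2 + x) = 2.
Multiply by 6: 2·(2E) − 3·(2E) + 6·(2 + x) = 12, i.e. 12 + 6x − (20 + 4x) = 12.
Collecting terms: 2x − 8 = 12, so 2x = 20, so x = 10.
Then 2E = 20 + 4·10 = 60, so E = 30, V = 2E/3 = 20, F = 2 + 10 = 12.

20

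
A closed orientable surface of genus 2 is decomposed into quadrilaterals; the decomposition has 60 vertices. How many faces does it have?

χ = 2 − 2·2 = -2, and every face is a square so 4F = 2E.
V − E + F = -2 with E = 4F/2 gives 60 − (4/2 − 1)·F = -2, so F = 62 and E = 124.

62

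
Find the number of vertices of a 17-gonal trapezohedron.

The n-trapezohedron (dual of the n-antiprism) has V = 2·17 + 2 = 36, E = 4·17 = 68, F = 2·17 = 34.

36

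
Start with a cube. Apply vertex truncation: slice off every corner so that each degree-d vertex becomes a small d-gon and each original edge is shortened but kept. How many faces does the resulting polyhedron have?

14

The base solid has V = 8, E = 12, F = 6.
Truncation replaces each original edge-end by a new vertex, so V′ = 2E = 24.
Each original edge survives, and each old vertex of degree d contributes d new edges; summing degrees gives Σd = 2E, so E′ = E + 2E = 3E = 36.
Each original face survives and each original vertex becomes one new face: F′ = F + V = 14.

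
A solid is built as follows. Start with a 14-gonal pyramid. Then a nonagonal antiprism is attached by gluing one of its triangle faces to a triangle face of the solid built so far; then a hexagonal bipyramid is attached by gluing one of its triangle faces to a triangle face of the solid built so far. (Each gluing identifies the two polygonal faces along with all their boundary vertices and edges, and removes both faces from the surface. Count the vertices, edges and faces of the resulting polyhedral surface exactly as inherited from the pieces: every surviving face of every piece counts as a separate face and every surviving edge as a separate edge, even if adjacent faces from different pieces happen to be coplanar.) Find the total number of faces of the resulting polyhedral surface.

A 14-gonal pyramid: V=15, E=28, F=15.
Attach a nonagonal antiprism (V=18, E=36, F=20) along a 3-gon: merge 3 vertices and 3 edges, delete both glued faces → V=30, E=61, F=33.
Attach a hexagonal bipyramid (V=8, E=18, F=12) along a 3-gon: merge 3 vertices and 3 edges, delete both glued faces → V=35, E=76, F=43.
Check: V − E + F = 35 − 76 + 43 = 2.

43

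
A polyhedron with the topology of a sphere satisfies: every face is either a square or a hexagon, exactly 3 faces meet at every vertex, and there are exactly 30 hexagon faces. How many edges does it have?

Let x be the number of squares; then F = 30 + x.
Edge–face incidences: 2E = 6·30 + 4·x = 180 + 4x.
Every vertex has degree 3, so 3V = 2E.
Euler: V − E + F = 2 ⇒ (2E)/3 − E + (30 + x) = 2.
Multiply by 6: 2·(2E) − 3·(2E) + 6·(30 + x) = 12, i.e. 180 + 6x − (180 + 4x) = 12.
Collecting terms: 2x = 12, so x = 6.
Then 2E = 180 + 4·6 = 204, so E = 102, V = 2E/3 = 68, F = 30 + 6 = 36.

102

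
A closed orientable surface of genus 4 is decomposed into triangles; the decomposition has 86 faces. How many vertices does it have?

37

χ = 2 − 2·4 = -6, and every face is a triangle so 3F = 2E.
E = 3·86/2 = 129. Then V = -6 + E − F = -6 + 129 − 86 = 37.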